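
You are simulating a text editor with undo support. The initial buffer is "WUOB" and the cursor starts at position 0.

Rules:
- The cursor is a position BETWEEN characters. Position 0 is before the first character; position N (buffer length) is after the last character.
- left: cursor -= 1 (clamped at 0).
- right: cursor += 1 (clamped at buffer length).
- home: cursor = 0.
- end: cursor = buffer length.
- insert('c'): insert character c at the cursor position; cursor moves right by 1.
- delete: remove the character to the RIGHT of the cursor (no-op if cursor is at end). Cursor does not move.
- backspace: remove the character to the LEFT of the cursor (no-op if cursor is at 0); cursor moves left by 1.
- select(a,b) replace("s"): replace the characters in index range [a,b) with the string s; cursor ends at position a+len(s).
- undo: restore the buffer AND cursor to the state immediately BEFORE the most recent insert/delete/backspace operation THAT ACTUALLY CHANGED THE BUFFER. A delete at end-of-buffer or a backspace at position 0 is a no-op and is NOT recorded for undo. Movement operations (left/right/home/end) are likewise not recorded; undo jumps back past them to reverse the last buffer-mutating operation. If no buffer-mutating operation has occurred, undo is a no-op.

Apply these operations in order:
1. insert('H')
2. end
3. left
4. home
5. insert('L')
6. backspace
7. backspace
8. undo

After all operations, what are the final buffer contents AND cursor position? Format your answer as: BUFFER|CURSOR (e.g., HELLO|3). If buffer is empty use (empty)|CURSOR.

After op 1 (insert('H')): buf='HWUOB' cursor=1
After op 2 (end): buf='HWUOB' cursor=5
After op 3 (left): buf='HWUOB' cursor=4
After op 4 (home): buf='HWUOB' cursor=0
After op 5 (insert('L')): buf='LHWUOB' cursor=1
After op 6 (backspace): buf='HWUOB' cursor=0
After op 7 (backspace): buf='HWUOB' cursor=0
After op 8 (undo): buf='LHWUOB' cursor=1

Answer: LHWUOB|1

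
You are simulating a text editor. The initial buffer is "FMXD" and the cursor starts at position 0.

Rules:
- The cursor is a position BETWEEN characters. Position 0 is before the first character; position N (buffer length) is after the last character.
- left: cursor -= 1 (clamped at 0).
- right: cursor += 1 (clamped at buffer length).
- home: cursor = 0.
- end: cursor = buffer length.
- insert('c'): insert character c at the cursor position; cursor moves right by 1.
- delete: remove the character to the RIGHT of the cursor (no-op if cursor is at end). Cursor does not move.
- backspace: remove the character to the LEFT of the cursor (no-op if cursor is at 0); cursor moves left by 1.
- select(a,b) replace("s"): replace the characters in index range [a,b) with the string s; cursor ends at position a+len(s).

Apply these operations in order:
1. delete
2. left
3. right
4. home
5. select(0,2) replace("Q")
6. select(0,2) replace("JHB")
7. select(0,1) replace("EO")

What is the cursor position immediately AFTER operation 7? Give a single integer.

Answer: 2

Derivation:
After op 1 (delete): buf='MXD' cursor=0
After op 2 (left): buf='MXD' cursor=0
After op 3 (right): buf='MXD' cursor=1
After op 4 (home): buf='MXD' cursor=0
After op 5 (select(0,2) replace("Q")): buf='QD' cursor=1
After op 6 (select(0,2) replace("JHB")): buf='JHB' cursor=3
After op 7 (select(0,1) replace("EO")): buf='EOHB' cursor=2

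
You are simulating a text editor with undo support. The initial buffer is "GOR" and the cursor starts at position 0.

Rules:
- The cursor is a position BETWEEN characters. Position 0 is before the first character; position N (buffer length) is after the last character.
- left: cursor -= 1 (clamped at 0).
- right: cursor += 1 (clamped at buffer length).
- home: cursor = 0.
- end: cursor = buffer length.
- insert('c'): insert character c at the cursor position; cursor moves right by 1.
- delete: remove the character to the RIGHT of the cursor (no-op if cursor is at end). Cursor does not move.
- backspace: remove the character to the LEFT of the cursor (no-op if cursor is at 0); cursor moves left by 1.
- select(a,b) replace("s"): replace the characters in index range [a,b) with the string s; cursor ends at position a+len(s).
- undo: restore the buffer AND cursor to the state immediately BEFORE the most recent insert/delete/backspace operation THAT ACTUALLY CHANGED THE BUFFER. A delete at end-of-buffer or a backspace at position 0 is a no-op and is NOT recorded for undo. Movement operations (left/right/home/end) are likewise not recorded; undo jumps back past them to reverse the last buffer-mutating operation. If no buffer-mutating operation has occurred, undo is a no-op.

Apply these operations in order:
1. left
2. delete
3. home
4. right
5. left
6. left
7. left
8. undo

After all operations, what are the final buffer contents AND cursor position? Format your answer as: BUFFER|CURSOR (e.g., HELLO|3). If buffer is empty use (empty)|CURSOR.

Answer: GOR|0

Derivation:
After op 1 (left): buf='GOR' cursor=0
After op 2 (delete): buf='OR' cursor=0
After op 3 (home): buf='OR' cursor=0
After op 4 (right): buf='OR' cursor=1
After op 5 (left): buf='OR' cursor=0
After op 6 (left): buf='OR' cursor=0
After op 7 (left): buf='OR' cursor=0
After op 8 (undo): buf='GOR' cursor=0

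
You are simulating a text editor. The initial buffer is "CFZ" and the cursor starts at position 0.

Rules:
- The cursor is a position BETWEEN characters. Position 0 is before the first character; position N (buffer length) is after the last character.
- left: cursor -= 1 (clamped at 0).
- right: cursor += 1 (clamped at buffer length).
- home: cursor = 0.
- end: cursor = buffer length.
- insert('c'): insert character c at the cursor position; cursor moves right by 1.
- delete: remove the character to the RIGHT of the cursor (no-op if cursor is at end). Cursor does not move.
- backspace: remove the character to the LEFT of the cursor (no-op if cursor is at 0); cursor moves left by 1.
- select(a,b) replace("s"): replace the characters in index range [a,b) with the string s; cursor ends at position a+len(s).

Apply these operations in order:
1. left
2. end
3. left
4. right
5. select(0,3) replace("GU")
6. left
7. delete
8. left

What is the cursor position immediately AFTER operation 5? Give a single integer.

Answer: 2

Derivation:
After op 1 (left): buf='CFZ' cursor=0
After op 2 (end): buf='CFZ' cursor=3
After op 3 (left): buf='CFZ' cursor=2
After op 4 (right): buf='CFZ' cursor=3
After op 5 (select(0,3) replace("GU")): buf='GU' cursor=2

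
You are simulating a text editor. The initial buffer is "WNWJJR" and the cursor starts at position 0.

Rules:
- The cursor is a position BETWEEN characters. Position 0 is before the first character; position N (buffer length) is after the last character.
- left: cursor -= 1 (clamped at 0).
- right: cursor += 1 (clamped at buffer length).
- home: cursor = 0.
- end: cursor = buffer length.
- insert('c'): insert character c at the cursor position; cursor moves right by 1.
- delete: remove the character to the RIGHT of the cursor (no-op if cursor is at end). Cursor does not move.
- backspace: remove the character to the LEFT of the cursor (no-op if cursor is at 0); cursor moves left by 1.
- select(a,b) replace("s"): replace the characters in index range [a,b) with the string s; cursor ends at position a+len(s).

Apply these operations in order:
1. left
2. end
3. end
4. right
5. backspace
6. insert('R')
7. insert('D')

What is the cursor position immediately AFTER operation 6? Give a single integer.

After op 1 (left): buf='WNWJJR' cursor=0
After op 2 (end): buf='WNWJJR' cursor=6
After op 3 (end): buf='WNWJJR' cursor=6
After op 4 (right): buf='WNWJJR' cursor=6
After op 5 (backspace): buf='WNWJJ' cursor=5
After op 6 (insert('R')): buf='WNWJJR' cursor=6

Answer: 6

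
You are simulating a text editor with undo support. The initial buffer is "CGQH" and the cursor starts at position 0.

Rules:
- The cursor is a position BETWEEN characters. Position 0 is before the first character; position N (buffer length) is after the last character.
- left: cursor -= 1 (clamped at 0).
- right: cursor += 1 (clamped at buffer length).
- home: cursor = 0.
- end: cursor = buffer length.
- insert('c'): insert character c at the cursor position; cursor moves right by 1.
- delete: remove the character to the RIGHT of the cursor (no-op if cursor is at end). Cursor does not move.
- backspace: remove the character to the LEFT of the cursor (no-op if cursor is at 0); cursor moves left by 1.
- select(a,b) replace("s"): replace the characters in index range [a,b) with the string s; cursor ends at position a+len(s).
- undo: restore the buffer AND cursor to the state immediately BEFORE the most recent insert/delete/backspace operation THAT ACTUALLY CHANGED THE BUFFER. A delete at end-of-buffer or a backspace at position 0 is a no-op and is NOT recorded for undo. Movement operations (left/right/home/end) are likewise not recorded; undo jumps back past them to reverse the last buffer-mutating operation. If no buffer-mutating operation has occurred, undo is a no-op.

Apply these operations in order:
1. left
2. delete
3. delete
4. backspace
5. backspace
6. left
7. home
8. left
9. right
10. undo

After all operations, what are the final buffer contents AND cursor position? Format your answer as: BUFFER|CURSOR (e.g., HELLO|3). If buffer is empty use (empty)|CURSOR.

Answer: GQH|0

Derivation:
After op 1 (left): buf='CGQH' cursor=0
After op 2 (delete): buf='GQH' cursor=0
After op 3 (delete): buf='QH' cursor=0
After op 4 (backspace): buf='QH' cursor=0
After op 5 (backspace): buf='QH' cursor=0
After op 6 (left): buf='QH' cursor=0
After op 7 (home): buf='QH' cursor=0
After op 8 (left): buf='QH' cursor=0
After op 9 (right): buf='QH' cursor=1
After op 10 (undo): buf='GQH' cursor=0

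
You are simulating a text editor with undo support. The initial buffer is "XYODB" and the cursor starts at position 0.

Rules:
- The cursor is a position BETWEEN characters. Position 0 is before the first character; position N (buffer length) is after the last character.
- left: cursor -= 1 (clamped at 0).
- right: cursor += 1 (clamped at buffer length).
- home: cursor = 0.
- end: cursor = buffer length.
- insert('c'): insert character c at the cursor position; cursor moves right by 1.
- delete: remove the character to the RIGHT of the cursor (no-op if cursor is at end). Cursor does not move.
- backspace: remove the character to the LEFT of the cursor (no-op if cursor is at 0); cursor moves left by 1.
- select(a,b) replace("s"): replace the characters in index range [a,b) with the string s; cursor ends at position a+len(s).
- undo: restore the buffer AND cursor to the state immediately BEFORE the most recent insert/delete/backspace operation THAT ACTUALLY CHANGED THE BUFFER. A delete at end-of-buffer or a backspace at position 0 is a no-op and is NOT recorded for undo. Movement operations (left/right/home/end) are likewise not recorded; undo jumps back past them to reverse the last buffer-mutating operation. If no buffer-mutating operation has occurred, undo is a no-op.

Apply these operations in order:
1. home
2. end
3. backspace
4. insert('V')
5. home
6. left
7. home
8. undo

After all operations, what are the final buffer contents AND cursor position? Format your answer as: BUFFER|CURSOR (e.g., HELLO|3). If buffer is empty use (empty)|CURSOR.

After op 1 (home): buf='XYODB' cursor=0
After op 2 (end): buf='XYODB' cursor=5
After op 3 (backspace): buf='XYOD' cursor=4
After op 4 (insert('V')): buf='XYODV' cursor=5
After op 5 (home): buf='XYODV' cursor=0
After op 6 (left): buf='XYODV' cursor=0
After op 7 (home): buf='XYODV' cursor=0
After op 8 (undo): buf='XYOD' cursor=4

Answer: XYOD|4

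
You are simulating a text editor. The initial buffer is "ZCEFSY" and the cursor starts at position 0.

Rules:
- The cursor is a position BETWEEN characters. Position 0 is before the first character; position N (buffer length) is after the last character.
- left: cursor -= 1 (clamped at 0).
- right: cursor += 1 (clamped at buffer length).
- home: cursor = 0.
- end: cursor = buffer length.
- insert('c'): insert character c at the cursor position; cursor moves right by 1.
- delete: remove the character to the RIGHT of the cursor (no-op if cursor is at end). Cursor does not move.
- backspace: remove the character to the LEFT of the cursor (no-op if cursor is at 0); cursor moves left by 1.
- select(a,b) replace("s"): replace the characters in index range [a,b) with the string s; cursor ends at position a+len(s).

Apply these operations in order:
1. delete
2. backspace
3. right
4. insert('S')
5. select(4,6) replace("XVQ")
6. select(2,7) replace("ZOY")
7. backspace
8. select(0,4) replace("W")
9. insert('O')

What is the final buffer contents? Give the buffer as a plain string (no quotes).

Answer: WO

Derivation:
After op 1 (delete): buf='CEFSY' cursor=0
After op 2 (backspace): buf='CEFSY' cursor=0
After op 3 (right): buf='CEFSY' cursor=1
After op 4 (insert('S')): buf='CSEFSY' cursor=2
After op 5 (select(4,6) replace("XVQ")): buf='CSEFXVQ' cursor=7
After op 6 (select(2,7) replace("ZOY")): buf='CSZOY' cursor=5
After op 7 (backspace): buf='CSZO' cursor=4
After op 8 (select(0,4) replace("W")): buf='W' cursor=1
After op 9 (insert('O')): buf='WO' cursor=2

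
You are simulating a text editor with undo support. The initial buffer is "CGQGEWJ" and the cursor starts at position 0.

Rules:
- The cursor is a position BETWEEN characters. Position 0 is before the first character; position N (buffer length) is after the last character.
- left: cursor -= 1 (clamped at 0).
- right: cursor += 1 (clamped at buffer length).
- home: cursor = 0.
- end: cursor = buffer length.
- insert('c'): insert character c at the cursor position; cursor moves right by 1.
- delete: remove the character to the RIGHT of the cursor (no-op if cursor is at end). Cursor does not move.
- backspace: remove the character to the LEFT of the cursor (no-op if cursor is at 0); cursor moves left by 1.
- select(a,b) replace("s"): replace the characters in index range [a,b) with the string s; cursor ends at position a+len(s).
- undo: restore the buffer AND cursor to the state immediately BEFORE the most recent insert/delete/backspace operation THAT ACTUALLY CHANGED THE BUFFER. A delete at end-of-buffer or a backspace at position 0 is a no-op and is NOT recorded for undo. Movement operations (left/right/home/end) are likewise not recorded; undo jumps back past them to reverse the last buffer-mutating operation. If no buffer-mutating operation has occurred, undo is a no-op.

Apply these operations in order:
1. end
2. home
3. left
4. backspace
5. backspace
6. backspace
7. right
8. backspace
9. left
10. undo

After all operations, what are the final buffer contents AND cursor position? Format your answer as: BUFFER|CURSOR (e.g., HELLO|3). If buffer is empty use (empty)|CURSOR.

Answer: CGQGEWJ|1

Derivation:
After op 1 (end): buf='CGQGEWJ' cursor=7
After op 2 (home): buf='CGQGEWJ' cursor=0
After op 3 (left): buf='CGQGEWJ' cursor=0
After op 4 (backspace): buf='CGQGEWJ' cursor=0
After op 5 (backspace): buf='CGQGEWJ' cursor=0
After op 6 (backspace): buf='CGQGEWJ' cursor=0
After op 7 (right): buf='CGQGEWJ' cursor=1
After op 8 (backspace): buf='GQGEWJ' cursor=0
After op 9 (left): buf='GQGEWJ' cursor=0
After op 10 (undo): buf='CGQGEWJ' cursor=1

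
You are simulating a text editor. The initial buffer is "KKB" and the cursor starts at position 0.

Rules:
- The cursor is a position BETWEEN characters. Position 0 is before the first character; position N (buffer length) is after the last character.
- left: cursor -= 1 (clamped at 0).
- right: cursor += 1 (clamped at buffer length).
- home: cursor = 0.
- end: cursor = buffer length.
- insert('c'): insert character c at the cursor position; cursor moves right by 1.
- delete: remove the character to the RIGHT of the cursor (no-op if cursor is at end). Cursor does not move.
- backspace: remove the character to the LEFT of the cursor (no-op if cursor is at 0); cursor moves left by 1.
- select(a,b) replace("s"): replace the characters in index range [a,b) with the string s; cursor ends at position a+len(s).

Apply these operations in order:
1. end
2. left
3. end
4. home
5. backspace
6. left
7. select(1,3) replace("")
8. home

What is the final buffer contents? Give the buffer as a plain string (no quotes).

Answer: K

Derivation:
After op 1 (end): buf='KKB' cursor=3
After op 2 (left): buf='KKB' cursor=2
After op 3 (end): buf='KKB' cursor=3
After op 4 (home): buf='KKB' cursor=0
After op 5 (backspace): buf='KKB' cursor=0
After op 6 (left): buf='KKB' cursor=0
After op 7 (select(1,3) replace("")): buf='K' cursor=1
After op 8 (home): buf='K' cursor=0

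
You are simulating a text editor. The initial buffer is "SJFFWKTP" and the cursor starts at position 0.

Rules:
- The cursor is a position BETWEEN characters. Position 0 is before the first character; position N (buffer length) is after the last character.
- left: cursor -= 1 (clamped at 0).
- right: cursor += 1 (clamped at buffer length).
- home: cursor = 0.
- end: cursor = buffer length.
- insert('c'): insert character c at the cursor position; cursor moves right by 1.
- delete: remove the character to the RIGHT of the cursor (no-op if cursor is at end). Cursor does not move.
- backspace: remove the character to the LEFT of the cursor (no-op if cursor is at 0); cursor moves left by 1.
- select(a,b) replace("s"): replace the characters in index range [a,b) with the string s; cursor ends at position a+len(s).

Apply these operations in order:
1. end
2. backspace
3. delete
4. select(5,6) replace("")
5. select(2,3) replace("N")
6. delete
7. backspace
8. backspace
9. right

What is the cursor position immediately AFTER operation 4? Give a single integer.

After op 1 (end): buf='SJFFWKTP' cursor=8
After op 2 (backspace): buf='SJFFWKT' cursor=7
After op 3 (delete): buf='SJFFWKT' cursor=7
After op 4 (select(5,6) replace("")): buf='SJFFWT' cursor=5

Answer: 5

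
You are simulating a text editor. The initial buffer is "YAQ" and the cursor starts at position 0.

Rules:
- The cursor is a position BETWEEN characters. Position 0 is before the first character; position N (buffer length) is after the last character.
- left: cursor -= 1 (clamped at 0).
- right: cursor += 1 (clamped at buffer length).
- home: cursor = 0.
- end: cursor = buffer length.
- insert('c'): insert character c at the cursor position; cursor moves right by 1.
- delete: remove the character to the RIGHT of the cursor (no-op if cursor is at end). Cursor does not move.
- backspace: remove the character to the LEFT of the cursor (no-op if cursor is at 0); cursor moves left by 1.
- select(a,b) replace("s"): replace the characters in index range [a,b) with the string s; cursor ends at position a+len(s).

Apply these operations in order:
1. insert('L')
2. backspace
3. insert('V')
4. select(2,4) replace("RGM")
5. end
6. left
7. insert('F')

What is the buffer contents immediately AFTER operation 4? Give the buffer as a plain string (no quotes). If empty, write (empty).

Answer: VYRGM

Derivation:
After op 1 (insert('L')): buf='LYAQ' cursor=1
After op 2 (backspace): buf='YAQ' cursor=0
After op 3 (insert('V')): buf='VYAQ' cursor=1
After op 4 (select(2,4) replace("RGM")): buf='VYRGM' cursor=5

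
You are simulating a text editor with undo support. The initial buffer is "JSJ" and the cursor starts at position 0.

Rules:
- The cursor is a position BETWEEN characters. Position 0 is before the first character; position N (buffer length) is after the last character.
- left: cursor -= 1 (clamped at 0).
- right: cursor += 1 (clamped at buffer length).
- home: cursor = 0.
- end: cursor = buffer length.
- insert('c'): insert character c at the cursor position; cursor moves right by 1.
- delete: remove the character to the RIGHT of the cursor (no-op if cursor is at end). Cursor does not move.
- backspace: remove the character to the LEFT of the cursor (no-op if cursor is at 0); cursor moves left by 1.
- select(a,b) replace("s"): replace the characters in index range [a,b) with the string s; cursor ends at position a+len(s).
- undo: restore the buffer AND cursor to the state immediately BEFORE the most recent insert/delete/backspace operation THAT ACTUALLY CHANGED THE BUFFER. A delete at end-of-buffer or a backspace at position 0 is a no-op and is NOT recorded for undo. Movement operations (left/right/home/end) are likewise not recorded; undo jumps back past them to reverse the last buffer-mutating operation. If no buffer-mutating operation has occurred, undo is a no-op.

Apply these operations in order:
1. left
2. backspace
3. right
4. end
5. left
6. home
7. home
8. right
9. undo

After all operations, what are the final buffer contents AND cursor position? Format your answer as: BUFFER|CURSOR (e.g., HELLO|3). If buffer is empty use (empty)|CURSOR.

After op 1 (left): buf='JSJ' cursor=0
After op 2 (backspace): buf='JSJ' cursor=0
After op 3 (right): buf='JSJ' cursor=1
After op 4 (end): buf='JSJ' cursor=3
After op 5 (left): buf='JSJ' cursor=2
After op 6 (home): buf='JSJ' cursor=0
After op 7 (home): buf='JSJ' cursor=0
After op 8 (right): buf='JSJ' cursor=1
After op 9 (undo): buf='JSJ' cursor=1

Answer: JSJ|1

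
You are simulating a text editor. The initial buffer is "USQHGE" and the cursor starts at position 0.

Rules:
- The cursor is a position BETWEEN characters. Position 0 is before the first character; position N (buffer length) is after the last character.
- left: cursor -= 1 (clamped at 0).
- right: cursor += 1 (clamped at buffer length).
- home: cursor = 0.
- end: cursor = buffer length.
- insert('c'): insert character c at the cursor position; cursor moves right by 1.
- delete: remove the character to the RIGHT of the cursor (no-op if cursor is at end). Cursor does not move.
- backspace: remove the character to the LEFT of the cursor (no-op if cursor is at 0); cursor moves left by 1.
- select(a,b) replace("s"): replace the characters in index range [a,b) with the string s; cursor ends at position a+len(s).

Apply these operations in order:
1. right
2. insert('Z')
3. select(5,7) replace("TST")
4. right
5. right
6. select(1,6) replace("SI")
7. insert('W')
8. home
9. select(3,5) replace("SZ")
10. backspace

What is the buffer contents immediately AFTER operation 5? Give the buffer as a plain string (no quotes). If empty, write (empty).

After op 1 (right): buf='USQHGE' cursor=1
After op 2 (insert('Z')): buf='UZSQHGE' cursor=2
After op 3 (select(5,7) replace("TST")): buf='UZSQHTST' cursor=8
After op 4 (right): buf='UZSQHTST' cursor=8
After op 5 (right): buf='UZSQHTST' cursor=8

Answer: UZSQHTST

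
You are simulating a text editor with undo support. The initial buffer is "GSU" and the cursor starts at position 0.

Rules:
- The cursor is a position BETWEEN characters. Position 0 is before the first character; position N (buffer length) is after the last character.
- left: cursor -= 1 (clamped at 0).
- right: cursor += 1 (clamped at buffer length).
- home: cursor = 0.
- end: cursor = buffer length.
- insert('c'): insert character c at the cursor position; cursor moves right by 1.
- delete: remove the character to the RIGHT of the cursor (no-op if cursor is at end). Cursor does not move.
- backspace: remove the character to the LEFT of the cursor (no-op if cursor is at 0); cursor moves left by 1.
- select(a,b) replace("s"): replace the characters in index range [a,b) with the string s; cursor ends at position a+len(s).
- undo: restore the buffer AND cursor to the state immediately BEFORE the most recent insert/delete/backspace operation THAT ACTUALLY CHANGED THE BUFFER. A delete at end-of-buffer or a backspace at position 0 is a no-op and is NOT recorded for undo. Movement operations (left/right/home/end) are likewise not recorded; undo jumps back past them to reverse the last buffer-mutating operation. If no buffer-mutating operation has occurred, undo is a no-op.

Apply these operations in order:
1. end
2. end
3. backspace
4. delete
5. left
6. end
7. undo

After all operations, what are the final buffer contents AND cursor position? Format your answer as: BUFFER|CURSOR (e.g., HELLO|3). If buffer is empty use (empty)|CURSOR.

After op 1 (end): buf='GSU' cursor=3
After op 2 (end): buf='GSU' cursor=3
After op 3 (backspace): buf='GS' cursor=2
After op 4 (delete): buf='GS' cursor=2
After op 5 (left): buf='GS' cursor=1
After op 6 (end): buf='GS' cursor=2
After op 7 (undo): buf='GSU' cursor=3

Answer: GSU|3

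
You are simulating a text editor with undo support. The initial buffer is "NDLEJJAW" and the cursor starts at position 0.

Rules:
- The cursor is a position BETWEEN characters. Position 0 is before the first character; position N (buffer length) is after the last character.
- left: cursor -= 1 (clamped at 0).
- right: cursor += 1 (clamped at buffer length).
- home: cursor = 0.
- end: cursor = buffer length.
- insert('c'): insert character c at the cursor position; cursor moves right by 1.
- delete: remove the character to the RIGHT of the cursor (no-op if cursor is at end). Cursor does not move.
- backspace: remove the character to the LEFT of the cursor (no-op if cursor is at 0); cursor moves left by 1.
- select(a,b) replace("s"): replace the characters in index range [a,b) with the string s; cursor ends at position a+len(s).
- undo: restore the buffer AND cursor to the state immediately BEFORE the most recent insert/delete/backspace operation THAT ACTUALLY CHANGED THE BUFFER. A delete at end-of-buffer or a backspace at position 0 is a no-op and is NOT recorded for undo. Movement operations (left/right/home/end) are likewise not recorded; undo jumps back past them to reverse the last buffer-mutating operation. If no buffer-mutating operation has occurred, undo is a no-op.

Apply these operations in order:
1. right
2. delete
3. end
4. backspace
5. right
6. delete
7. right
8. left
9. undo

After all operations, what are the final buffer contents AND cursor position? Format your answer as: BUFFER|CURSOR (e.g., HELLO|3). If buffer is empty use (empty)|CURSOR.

After op 1 (right): buf='NDLEJJAW' cursor=1
After op 2 (delete): buf='NLEJJAW' cursor=1
After op 3 (end): buf='NLEJJAW' cursor=7
After op 4 (backspace): buf='NLEJJA' cursor=6
After op 5 (right): buf='NLEJJA' cursor=6
After op 6 (delete): buf='NLEJJA' cursor=6
After op 7 (right): buf='NLEJJA' cursor=6
After op 8 (left): buf='NLEJJA' cursor=5
After op 9 (undo): buf='NLEJJAW' cursor=7

Answer: NLEJJAW|7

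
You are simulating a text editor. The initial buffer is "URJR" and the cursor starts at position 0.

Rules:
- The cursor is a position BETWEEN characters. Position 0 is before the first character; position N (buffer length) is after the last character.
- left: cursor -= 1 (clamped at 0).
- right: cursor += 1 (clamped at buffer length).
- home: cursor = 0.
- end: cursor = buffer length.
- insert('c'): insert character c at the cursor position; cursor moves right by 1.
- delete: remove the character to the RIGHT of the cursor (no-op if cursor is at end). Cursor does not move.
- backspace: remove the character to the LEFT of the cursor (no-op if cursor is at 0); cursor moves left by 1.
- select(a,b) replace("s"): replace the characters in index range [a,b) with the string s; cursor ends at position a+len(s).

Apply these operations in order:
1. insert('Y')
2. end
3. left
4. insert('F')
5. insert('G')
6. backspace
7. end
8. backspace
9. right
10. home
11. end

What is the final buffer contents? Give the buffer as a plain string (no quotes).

After op 1 (insert('Y')): buf='YURJR' cursor=1
After op 2 (end): buf='YURJR' cursor=5
After op 3 (left): buf='YURJR' cursor=4
After op 4 (insert('F')): buf='YURJFR' cursor=5
After op 5 (insert('G')): buf='YURJFGR' cursor=6
After op 6 (backspace): buf='YURJFR' cursor=5
After op 7 (end): buf='YURJFR' cursor=6
After op 8 (backspace): buf='YURJF' cursor=5
After op 9 (right): buf='YURJF' cursor=5
After op 10 (home): buf='YURJF' cursor=0
After op 11 (end): buf='YURJF' cursor=5

Answer: YURJF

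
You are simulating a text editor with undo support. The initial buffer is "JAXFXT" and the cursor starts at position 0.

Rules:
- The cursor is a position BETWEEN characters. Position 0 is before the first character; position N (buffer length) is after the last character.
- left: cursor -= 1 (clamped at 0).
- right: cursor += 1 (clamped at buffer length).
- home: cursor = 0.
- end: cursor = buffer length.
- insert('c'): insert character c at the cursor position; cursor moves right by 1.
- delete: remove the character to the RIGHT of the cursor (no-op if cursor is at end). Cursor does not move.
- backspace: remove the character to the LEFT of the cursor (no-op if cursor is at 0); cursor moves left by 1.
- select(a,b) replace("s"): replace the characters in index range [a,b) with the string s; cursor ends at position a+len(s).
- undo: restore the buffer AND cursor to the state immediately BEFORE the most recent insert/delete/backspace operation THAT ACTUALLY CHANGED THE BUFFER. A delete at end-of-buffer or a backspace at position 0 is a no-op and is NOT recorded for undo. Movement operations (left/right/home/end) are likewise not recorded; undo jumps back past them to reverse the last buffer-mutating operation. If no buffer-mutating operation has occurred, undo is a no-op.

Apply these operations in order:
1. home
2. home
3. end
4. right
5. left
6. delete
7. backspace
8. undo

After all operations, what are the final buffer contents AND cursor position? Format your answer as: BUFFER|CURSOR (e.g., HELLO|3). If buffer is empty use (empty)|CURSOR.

After op 1 (home): buf='JAXFXT' cursor=0
After op 2 (home): buf='JAXFXT' cursor=0
After op 3 (end): buf='JAXFXT' cursor=6
After op 4 (right): buf='JAXFXT' cursor=6
After op 5 (left): buf='JAXFXT' cursor=5
After op 6 (delete): buf='JAXFX' cursor=5
After op 7 (backspace): buf='JAXF' cursor=4
After op 8 (undo): buf='JAXFX' cursor=5

Answer: JAXFX|5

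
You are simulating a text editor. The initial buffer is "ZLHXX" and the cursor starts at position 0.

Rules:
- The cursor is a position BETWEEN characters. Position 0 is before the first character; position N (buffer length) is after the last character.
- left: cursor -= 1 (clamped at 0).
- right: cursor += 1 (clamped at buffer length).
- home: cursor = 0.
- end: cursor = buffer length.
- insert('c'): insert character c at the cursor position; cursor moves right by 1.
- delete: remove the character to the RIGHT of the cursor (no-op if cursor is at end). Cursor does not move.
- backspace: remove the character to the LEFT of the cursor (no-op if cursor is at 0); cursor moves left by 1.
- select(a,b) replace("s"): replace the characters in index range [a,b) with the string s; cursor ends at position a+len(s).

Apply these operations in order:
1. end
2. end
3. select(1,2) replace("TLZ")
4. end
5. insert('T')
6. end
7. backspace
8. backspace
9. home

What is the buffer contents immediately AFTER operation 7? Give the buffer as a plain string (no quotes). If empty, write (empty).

Answer: ZTLZHXX

Derivation:
After op 1 (end): buf='ZLHXX' cursor=5
After op 2 (end): buf='ZLHXX' cursor=5
After op 3 (select(1,2) replace("TLZ")): buf='ZTLZHXX' cursor=4
After op 4 (end): buf='ZTLZHXX' cursor=7
After op 5 (insert('T')): buf='ZTLZHXXT' cursor=8
After op 6 (end): buf='ZTLZHXXT' cursor=8
After op 7 (backspace): buf='ZTLZHXX' cursor=7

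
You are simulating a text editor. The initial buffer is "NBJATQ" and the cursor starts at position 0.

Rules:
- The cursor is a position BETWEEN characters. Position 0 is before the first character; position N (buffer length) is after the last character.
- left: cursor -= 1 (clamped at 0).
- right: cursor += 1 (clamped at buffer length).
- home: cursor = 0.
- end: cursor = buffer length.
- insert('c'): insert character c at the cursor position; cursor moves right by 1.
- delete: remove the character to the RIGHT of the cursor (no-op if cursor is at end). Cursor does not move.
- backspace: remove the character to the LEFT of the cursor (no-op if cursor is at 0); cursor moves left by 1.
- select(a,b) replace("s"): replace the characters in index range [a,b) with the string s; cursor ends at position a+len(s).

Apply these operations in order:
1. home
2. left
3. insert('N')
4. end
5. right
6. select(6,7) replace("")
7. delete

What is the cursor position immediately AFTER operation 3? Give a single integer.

Answer: 1

Derivation:
After op 1 (home): buf='NBJATQ' cursor=0
After op 2 (left): buf='NBJATQ' cursor=0
After op 3 (insert('N')): buf='NNBJATQ' cursor=1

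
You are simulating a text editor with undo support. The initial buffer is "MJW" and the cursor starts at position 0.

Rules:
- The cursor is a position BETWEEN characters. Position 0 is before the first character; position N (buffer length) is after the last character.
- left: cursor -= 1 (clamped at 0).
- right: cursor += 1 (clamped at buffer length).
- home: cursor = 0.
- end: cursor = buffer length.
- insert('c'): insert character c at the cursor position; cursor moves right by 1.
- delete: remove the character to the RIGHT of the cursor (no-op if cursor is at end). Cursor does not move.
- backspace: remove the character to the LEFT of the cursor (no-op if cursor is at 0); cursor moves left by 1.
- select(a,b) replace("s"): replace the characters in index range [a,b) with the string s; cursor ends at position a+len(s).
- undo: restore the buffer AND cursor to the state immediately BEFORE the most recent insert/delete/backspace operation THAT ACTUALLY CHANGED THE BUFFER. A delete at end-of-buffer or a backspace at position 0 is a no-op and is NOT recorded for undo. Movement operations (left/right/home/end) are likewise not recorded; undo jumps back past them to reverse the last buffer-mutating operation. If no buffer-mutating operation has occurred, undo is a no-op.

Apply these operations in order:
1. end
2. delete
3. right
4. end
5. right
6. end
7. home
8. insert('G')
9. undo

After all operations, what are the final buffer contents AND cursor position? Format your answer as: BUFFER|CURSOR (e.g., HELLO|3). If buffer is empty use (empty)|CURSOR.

Answer: MJW|0

Derivation:
After op 1 (end): buf='MJW' cursor=3
After op 2 (delete): buf='MJW' cursor=3
After op 3 (right): buf='MJW' cursor=3
After op 4 (end): buf='MJW' cursor=3
After op 5 (right): buf='MJW' cursor=3
After op 6 (end): buf='MJW' cursor=3
After op 7 (home): buf='MJW' cursor=0
After op 8 (insert('G')): buf='GMJW' cursor=1
After op 9 (undo): buf='MJW' cursor=0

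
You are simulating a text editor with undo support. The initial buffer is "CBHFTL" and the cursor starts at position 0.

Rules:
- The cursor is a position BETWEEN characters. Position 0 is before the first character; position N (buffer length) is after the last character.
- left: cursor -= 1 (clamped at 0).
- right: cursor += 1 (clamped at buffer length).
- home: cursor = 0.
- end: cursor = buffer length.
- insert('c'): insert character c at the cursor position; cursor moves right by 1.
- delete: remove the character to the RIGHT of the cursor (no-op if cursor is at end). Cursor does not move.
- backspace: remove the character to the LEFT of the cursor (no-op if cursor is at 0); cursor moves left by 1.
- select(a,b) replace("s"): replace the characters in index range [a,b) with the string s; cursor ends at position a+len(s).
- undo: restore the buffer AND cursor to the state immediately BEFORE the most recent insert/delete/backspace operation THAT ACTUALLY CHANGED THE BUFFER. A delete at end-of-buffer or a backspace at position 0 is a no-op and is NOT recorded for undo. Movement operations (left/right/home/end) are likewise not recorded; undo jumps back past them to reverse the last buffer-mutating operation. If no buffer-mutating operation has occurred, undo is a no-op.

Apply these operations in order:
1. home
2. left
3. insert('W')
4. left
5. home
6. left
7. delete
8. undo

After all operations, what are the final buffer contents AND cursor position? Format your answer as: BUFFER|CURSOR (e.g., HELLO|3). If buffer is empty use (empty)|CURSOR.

After op 1 (home): buf='CBHFTL' cursor=0
After op 2 (left): buf='CBHFTL' cursor=0
After op 3 (insert('W')): buf='WCBHFTL' cursor=1
After op 4 (left): buf='WCBHFTL' cursor=0
After op 5 (home): buf='WCBHFTL' cursor=0
After op 6 (left): buf='WCBHFTL' cursor=0
After op 7 (delete): buf='CBHFTL' cursor=0
After op 8 (undo): buf='WCBHFTL' cursor=0

Answer: WCBHFTL|0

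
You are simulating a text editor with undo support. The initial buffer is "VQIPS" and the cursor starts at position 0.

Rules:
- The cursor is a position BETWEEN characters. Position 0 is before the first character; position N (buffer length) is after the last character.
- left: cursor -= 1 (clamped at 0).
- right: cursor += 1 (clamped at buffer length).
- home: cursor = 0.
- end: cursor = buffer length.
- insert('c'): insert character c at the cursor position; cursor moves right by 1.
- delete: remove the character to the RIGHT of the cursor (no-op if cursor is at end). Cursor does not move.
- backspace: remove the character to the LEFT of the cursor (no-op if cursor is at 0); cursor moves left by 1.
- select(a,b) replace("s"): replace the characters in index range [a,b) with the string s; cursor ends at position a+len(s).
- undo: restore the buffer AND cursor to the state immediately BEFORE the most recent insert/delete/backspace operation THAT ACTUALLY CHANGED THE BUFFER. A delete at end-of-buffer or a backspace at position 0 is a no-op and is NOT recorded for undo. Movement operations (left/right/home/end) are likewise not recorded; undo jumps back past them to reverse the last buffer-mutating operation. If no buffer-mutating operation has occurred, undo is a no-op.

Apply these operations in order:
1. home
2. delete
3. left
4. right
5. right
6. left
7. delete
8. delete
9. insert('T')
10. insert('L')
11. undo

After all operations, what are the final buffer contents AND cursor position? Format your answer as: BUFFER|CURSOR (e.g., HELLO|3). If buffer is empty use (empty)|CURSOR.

Answer: QTS|2

Derivation:
After op 1 (home): buf='VQIPS' cursor=0
After op 2 (delete): buf='QIPS' cursor=0
After op 3 (left): buf='QIPS' cursor=0
After op 4 (right): buf='QIPS' cursor=1
After op 5 (right): buf='QIPS' cursor=2
After op 6 (left): buf='QIPS' cursor=1
After op 7 (delete): buf='QPS' cursor=1
After op 8 (delete): buf='QS' cursor=1
After op 9 (insert('T')): buf='QTS' cursor=2
After op 10 (insert('L')): buf='QTLS' cursor=3
After op 11 (undo): buf='QTS' cursor=2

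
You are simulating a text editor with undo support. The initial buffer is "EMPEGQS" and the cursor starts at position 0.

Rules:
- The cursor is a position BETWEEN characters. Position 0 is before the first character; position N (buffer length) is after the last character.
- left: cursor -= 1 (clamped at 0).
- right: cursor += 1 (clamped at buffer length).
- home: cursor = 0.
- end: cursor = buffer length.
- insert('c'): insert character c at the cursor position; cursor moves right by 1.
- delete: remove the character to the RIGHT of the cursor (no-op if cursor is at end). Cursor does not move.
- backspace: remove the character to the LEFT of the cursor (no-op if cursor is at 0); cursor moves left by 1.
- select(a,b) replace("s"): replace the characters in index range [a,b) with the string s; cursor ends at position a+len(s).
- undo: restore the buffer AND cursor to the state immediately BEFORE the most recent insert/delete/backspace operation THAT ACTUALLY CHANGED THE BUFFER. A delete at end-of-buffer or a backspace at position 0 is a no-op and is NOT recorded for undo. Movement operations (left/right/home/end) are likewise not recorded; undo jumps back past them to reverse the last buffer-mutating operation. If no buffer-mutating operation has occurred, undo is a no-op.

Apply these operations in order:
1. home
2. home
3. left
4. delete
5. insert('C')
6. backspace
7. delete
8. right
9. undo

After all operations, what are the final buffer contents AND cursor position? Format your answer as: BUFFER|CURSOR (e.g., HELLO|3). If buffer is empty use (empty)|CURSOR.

After op 1 (home): buf='EMPEGQS' cursor=0
After op 2 (home): buf='EMPEGQS' cursor=0
After op 3 (left): buf='EMPEGQS' cursor=0
After op 4 (delete): buf='MPEGQS' cursor=0
After op 5 (insert('C')): buf='CMPEGQS' cursor=1
After op 6 (backspace): buf='MPEGQS' cursor=0
After op 7 (delete): buf='PEGQS' cursor=0
After op 8 (right): buf='PEGQS' cursor=1
After op 9 (undo): buf='MPEGQS' cursor=0

Answer: MPEGQS|0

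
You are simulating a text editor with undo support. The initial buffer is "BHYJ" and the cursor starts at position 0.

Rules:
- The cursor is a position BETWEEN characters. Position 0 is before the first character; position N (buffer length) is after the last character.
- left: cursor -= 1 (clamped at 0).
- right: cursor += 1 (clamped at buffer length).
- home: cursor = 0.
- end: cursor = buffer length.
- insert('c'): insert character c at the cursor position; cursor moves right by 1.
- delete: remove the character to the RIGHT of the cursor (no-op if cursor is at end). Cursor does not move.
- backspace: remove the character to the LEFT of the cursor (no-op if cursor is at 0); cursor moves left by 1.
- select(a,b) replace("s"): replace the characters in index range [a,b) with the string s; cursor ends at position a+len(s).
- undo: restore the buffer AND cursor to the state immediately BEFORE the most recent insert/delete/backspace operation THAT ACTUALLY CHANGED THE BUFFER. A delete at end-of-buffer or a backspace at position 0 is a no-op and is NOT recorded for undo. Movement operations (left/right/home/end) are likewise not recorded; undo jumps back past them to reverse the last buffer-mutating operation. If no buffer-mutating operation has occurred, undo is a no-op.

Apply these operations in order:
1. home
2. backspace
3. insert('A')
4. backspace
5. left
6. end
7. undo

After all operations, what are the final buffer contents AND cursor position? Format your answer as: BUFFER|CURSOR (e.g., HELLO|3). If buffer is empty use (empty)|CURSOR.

After op 1 (home): buf='BHYJ' cursor=0
After op 2 (backspace): buf='BHYJ' cursor=0
After op 3 (insert('A')): buf='ABHYJ' cursor=1
After op 4 (backspace): buf='BHYJ' cursor=0
After op 5 (left): buf='BHYJ' cursor=0
After op 6 (end): buf='BHYJ' cursor=4
After op 7 (undo): buf='ABHYJ' cursor=1

Answer: ABHYJ|1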